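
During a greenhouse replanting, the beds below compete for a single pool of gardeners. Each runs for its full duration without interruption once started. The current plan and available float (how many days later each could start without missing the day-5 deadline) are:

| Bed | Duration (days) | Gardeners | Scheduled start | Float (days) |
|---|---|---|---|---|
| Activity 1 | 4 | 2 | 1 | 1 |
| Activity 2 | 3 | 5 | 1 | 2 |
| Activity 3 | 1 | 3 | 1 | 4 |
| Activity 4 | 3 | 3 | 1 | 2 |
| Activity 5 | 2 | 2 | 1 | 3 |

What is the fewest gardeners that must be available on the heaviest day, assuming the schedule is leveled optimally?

Early-start (Activity 1@1, Activity 2@1, Activity 3@1, Activity 4@1, Activity 5@1) gives peak 15: d1:15  d2:12  d3:10  d4:2  d5:0.
Shift Activity 4→2, Activity 5→4.
Schedule Activity 1@1, Activity 2@1, Activity 3@1, Activity 4@2, Activity 5@4: d1:10  d2:10  d3:10  d4:7  d5:2 — peak 10.

10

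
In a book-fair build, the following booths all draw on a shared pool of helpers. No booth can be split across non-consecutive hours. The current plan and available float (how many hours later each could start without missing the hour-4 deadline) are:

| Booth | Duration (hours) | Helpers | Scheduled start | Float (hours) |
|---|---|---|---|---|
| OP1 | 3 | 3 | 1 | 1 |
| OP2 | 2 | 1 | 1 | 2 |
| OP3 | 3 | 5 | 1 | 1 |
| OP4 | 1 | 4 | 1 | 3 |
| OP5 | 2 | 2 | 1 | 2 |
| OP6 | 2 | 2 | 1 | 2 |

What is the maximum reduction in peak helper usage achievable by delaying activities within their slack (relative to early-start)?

6

Early-start peak: h1:17  h2:13  h3:8  h4:0 ⇒ 17.
Leveled (OP1@1, OP2@1, OP3@1, OP4@4, OP5@1, OP6@3): h1:11  h2:11  h3:10  h4:6 ⇒ 11.
Reduction 17 − 11 = 6.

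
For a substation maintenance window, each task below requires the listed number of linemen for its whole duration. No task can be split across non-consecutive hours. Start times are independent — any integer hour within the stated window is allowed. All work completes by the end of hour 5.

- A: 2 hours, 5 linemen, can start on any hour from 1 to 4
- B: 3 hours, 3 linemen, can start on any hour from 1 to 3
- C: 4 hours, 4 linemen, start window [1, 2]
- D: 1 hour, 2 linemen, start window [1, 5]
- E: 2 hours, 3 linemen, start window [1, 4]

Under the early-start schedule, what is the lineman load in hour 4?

At early start, hour 4 has: C.
Demand: 4 = 4.

4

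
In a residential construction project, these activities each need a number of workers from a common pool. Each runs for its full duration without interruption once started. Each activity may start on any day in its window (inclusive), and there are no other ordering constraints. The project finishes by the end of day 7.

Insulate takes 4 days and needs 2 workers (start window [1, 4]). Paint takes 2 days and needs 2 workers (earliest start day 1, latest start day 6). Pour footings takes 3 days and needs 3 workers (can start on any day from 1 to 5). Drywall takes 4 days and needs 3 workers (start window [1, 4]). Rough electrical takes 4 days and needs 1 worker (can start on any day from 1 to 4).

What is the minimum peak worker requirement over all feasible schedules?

Early-start (Insulate@1, Paint@1, Pour footings@1, Drywall@1, Rough electrical@1) gives peak 11: d1:11  d2:11  d3:9  d4:6  d5:0  d6:0  d7:0.
Shift Pour footings→5, Drywall→3.
Schedule Insulate@1, Paint@1, Pour footings@5, Drywall@3, Rough electrical@1: d1:5  d2:5  d3:6  d4:6  d5:6  d6:6  d7:3 — peak 6.
Total worker-days = 37 over 7 days ⇒ peak ≥ ⌈37/7⌉ = 6, so 6 is optimal.

6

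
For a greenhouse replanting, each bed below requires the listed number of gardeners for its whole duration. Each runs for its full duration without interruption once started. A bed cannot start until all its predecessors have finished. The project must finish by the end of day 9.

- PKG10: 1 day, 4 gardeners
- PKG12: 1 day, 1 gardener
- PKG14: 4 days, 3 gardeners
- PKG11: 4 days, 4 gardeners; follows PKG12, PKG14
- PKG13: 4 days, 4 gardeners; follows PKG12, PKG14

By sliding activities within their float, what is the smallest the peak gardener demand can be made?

8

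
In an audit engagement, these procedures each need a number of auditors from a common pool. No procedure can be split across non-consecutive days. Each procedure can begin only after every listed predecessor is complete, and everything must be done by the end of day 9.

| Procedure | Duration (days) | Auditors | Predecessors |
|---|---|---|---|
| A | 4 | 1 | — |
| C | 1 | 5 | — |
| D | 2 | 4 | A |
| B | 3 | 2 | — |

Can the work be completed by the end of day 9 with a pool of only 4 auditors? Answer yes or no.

The minimum achievable peak is 5; 4 < 5, so no feasible schedule stays within the cap.

no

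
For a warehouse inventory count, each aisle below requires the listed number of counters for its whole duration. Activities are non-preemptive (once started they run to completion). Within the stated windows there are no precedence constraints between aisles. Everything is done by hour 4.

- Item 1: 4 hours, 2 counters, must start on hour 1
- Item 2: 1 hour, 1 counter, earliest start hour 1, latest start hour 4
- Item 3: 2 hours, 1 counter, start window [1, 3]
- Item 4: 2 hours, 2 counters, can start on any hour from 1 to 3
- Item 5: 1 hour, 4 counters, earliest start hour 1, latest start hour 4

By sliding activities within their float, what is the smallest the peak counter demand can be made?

Early-start (Item 1@1, Item 2@1, Item 3@1, Item 4@1, Item 5@1) gives peak 10: h1:10  h2:5  h3:2  h4:2.
Shift Item 5→3.
Schedule Item 1@1, Item 2@1, Item 3@1, Item 4@1, Item 5@3: h1:6  h2:5  h3:6  h4:2 — peak 6.

6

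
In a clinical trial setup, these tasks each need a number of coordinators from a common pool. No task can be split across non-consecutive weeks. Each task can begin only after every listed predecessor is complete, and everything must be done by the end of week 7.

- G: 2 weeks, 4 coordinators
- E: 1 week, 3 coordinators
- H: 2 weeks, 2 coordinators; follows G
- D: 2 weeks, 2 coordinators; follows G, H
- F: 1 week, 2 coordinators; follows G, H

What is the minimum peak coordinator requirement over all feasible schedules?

4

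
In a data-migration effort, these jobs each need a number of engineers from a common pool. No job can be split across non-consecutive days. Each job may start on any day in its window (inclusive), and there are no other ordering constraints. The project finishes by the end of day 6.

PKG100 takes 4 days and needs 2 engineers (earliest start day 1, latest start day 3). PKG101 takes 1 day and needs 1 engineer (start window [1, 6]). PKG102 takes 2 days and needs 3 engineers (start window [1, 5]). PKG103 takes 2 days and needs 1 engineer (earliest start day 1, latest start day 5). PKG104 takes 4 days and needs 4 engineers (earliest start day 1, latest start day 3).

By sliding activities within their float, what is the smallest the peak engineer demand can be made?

6

Early-start (PKG100@1, PKG101@1, PKG102@1, PKG103@1, PKG104@1) gives peak 11: d1:11  d2:10  d3:6  d4:6  d5:0  d6:0.
Shift PKG103→5, PKG104→3.
Schedule PKG100@1, PKG101@1, PKG102@1, PKG103@5, PKG104@3: d1:6  d2:5  d3:6  d4:6  d5:5  d6:5 — peak 6.
Total engineer-days = 33 over 6 days ⇒ peak ≥ ⌈33/6⌉ = 6, so 6 is optimal.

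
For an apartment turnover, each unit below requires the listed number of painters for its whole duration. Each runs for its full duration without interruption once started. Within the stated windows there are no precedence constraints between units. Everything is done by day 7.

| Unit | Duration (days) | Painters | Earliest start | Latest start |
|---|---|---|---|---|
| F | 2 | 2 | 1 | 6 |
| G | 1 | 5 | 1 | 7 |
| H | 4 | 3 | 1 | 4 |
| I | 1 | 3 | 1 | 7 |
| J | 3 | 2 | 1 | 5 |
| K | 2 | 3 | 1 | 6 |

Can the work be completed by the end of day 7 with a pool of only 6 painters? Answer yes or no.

yes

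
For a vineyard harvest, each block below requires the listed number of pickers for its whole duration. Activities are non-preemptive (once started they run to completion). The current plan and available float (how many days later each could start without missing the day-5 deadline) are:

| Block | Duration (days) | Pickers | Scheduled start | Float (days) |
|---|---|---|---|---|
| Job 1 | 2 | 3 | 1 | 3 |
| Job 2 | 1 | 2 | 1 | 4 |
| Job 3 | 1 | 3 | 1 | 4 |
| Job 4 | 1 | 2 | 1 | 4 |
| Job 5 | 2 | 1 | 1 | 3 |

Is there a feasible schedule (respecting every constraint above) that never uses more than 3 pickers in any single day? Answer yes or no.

yes

Schedule Job 1@1, Job 2@3, Job 3@5, Job 4@4, Job 5@3: d1:3  d2:3  d3:3  d4:3  d5:3 — peak 3 ≤ 3.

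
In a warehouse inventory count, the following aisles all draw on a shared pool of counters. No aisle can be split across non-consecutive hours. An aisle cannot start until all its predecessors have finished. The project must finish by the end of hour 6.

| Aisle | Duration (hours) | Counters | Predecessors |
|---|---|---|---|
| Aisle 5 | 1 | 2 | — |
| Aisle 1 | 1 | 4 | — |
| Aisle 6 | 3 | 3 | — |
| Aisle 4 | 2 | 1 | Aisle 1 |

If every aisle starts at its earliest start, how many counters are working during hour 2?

At early start, hour 2 has: Aisle 6, Aisle 4.
Demand: 3 + 1 = 4.

4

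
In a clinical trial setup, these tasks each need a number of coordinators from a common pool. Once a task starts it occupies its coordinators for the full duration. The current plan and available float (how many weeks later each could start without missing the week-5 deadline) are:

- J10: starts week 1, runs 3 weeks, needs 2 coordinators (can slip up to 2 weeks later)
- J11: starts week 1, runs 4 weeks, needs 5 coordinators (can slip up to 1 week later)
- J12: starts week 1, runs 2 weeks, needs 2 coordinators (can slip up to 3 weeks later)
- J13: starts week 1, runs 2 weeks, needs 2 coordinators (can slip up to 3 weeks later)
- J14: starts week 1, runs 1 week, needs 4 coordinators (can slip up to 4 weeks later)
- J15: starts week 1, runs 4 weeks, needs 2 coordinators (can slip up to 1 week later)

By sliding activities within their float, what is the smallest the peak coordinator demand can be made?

11

Early-start (J10@1, J11@1, J12@1, J13@1, J14@1, J15@1) gives peak 17: w1:17  w2:13  w3:9  w4:7  w5:0.
Shift J13→3, J14→5.
Schedule J10@1, J11@1, J12@1, J13@3, J14@5, J15@1: w1:11  w2:11  w3:11  w4:9  w5:4 — peak 11.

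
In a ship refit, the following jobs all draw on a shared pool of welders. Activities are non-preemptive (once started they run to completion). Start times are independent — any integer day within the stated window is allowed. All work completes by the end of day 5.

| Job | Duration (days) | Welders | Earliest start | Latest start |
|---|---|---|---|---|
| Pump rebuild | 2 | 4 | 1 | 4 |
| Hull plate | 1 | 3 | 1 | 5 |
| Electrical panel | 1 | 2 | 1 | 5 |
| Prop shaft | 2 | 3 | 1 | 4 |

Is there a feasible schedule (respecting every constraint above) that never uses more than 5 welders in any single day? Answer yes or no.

Schedule Pump rebuild@1, Hull plate@3, Electrical panel@3, Prop shaft@4: d1:4  d2:4  d3:5  d4:3  d5:3 — peak 5 ≤ 5.

yes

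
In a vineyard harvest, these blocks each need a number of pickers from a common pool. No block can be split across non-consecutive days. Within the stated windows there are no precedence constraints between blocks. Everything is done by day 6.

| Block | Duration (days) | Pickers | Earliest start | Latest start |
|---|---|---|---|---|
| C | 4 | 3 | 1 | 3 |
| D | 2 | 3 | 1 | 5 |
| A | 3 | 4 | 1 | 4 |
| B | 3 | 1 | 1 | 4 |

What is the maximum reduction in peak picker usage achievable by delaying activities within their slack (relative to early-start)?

Early-start peak: d1:11  d2:11  d3:8  d4:3  d5:0  d6:0 ⇒ 11.
Leveled (C@1, D@1, A@4, B@1): d1:7  d2:7  d3:4  d4:7  d5:4  d6:4 ⇒ 7.
Reduction 11 − 7 = 4.

4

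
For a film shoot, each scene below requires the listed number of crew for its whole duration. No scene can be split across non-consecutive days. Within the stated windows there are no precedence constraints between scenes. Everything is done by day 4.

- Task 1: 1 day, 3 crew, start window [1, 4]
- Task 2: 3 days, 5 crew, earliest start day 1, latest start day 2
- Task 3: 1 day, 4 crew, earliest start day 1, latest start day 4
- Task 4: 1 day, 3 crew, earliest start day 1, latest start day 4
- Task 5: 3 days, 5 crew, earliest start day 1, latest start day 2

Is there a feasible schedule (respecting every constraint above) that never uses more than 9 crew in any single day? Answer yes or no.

no

Total crew member-days = 40; over 4 days the average is 40/4 > 9, so some day must exceed 9.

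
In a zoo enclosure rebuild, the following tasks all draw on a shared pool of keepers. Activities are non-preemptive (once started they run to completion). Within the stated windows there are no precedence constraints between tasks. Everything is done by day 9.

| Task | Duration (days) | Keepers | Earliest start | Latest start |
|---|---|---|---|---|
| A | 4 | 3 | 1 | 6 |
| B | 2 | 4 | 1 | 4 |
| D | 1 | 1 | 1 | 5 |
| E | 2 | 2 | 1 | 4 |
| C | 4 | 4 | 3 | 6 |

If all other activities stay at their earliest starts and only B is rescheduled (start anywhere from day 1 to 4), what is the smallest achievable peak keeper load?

10

B@1: d1:10  d2:9  d3:7  d4:7  d5:4  d6:4  d7:0  d8:0  d9:0 → peak 10
B@2: d1:6  d2:9  d3:11  d4:7  d5:4  d6:4  d7:0  d8:0  d9:0 → peak 11
B@3: d1:6  d2:5  d3:11  d4:11  d5:4  d6:4  d7:0  d8:0  d9:0 → peak 11
B@4: d1:6  d2:5  d3:7  d4:11  d5:8  d6:4  d7:0  d8:0  d9:0 → peak 11
Best is B@1, peak 10.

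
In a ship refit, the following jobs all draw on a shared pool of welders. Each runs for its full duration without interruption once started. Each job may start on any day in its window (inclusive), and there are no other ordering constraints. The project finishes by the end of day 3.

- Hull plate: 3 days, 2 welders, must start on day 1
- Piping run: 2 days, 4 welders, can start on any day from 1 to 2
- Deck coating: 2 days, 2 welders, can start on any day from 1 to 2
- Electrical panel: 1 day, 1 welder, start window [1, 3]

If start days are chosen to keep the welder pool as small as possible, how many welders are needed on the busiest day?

Early-start (Hull plate@1, Piping run@1, Deck coating@1, Electrical panel@1) gives peak 9: d1:9  d2:8  d3:2.
Shift Electrical panel→3.
Schedule Hull plate@1, Piping run@1, Deck coating@1, Electrical panel@3: d1:8  d2:8  d3:3 — peak 8.
No arrangement of the 12 feasible schedules does better.

8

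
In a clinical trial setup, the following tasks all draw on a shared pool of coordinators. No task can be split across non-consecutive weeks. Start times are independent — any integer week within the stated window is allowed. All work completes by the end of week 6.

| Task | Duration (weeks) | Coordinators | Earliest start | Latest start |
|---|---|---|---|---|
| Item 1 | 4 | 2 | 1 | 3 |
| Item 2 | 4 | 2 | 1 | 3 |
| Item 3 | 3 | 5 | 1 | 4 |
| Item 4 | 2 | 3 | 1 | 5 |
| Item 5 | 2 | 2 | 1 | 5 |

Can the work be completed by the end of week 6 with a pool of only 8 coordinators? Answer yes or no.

The minimum achievable peak is 9; 8 < 9, so no feasible schedule stays within the cap.

no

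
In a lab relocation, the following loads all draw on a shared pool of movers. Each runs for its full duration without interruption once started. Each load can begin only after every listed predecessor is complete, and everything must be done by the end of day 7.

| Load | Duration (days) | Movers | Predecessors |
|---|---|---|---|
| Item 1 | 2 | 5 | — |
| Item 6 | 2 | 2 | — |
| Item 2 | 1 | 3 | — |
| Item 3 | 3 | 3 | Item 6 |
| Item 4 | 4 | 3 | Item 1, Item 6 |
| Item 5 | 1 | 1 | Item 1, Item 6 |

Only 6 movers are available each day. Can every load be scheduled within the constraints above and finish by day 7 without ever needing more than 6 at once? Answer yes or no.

no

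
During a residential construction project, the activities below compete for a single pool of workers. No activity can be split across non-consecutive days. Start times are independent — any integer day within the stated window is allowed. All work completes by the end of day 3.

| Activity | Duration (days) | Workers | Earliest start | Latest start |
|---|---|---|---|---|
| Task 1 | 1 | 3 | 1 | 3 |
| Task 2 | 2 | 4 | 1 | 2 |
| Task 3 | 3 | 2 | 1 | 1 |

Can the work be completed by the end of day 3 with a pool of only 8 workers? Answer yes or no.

yes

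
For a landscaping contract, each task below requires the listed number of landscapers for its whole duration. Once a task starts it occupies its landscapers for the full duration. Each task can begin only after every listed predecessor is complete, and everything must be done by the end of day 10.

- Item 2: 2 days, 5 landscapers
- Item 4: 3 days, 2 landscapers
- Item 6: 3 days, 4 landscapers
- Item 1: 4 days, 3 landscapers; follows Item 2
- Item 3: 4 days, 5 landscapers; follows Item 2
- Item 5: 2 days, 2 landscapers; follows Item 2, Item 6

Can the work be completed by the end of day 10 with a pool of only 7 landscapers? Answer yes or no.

yes

Schedule Item 2@1, Item 4@1, Item 6@4, Item 1@3, Item 3@7, Item 5@7: d1:7  d2:7  d3:5  d4:7  d5:7  d6:7  d7:7  d8:7  d9:5  d10:5 — peak 7 ≤ 7.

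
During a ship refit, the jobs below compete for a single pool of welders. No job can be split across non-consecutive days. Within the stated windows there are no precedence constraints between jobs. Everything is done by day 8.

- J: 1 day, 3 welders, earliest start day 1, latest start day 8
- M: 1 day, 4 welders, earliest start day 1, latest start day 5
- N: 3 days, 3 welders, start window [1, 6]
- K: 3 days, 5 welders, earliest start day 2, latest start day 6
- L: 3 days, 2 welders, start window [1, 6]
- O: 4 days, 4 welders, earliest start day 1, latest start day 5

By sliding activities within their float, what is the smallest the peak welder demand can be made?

Early-start (J@1, M@1, N@1, K@2, L@1, O@1) gives peak 16: d1:16  d2:14  d3:14  d4:9  d5:0  d6:0  d7:0  d8:0.
Shift N→2, K→6, L→5, O→2.
Schedule J@1, M@1, N@2, K@6, L@5, O@2: d1:7  d2:7  d3:7  d4:7  d5:6  d6:7  d7:7  d8:5 — peak 7.
Total welder-days = 53 over 8 days ⇒ peak ≥ ⌈53/8⌉ = 7, so 7 is optimal.

7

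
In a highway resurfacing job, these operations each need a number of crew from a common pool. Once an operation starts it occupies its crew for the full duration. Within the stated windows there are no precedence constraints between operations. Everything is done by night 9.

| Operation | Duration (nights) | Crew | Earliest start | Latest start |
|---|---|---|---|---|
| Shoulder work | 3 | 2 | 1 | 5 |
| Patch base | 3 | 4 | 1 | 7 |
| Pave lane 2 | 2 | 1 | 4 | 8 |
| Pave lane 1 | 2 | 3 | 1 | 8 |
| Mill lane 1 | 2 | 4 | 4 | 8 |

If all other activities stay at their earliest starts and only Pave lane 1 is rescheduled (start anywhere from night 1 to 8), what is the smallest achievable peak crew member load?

Pave lane 1@1: n1:9  n2:9  n3:6  n4:5  n5:5  n6:0  n7:0  n8:0  n9:0 → peak 9
Pave lane 1@2: n1:6  n2:9  n3:9  n4:5  n5:5  n6:0  n7:0  n8:0  n9:0 → peak 9
Pave lane 1@3: n1:6  n2:6  n3:9  n4:8  n5:5  n6:0  n7:0  n8:0  n9:0 → peak 9
Pave lane 1@4: n1:6  n2:6  n3:6  n4:8  n5:8  n6:0  n7:0  n8:0  n9:0 → peak 8
Pave lane 1@5: n1:6  n2:6  n3:6  n4:5  n5:8  n6:3  n7:0  n8:0  n9:0 → peak 8
Pave lane 1@6: n1:6  n2:6  n3:6  n4:5  n5:5  n6:3  n7:3  n8:0  n9:0 → peak 6
Pave lane 1@7: n1:6  n2:6  n3:6  n4:5  n5:5  n6:0  n7:3  n8:3  n9:0 → peak 6
Pave lane 1@8: n1:6  n2:6  n3:6  n4:5  n5:5  n6:0  n7:0  n8:3  n9:3 → peak 6
Best is Pave lane 1@6, peak 6.

6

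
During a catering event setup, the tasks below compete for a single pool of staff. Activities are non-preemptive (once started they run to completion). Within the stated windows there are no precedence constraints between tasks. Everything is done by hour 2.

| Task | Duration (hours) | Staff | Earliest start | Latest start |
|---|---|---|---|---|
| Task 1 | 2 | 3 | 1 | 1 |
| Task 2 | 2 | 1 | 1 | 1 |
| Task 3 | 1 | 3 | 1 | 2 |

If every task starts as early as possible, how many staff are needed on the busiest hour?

Early-start schedule: Task 1@1, Task 2@1, Task 3@1.
Load per hour: hour 1: 7, hour 2: 4.
Peak is 7.

7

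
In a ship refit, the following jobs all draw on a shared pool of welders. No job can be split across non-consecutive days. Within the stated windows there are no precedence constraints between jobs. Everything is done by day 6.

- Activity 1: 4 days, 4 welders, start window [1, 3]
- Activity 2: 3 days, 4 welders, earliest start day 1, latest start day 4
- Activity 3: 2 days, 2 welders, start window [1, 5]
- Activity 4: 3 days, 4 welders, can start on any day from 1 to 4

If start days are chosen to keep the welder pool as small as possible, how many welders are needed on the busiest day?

8

Early-start (Activity 1@1, Activity 2@1, Activity 3@1, Activity 4@1) gives peak 14: d1:14  d2:14  d3:12  d4:4  d5:0  d6:0.
Shift Activity 3→5, Activity 4→4.
Schedule Activity 1@1, Activity 2@1, Activity 3@5, Activity 4@4: d1:8  d2:8  d3:8  d4:8  d5:6  d6:6 — peak 8.
Total welder-days = 44 over 6 days ⇒ peak ≥ ⌈44/6⌉ = 8, so 8 is optimal.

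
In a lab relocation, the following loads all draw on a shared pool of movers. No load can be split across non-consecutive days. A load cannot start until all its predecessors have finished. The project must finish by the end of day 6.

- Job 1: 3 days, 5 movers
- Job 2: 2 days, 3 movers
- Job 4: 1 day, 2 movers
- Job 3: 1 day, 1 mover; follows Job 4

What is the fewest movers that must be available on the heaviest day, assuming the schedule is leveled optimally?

Early-start (Job 1@1, Job 2@1, Job 4@1, Job 3@2) gives peak 10: d1:10  d2:9  d3:5  d4:0  d5:0  d6:0.
Shift Job 2→4, Job 4→4, Job 3→5.
Schedule Job 1@1, Job 2@4, Job 4@4, Job 3@5: d1:5  d2:5  d3:5  d4:5  d5:4  d6:0 — peak 5.

5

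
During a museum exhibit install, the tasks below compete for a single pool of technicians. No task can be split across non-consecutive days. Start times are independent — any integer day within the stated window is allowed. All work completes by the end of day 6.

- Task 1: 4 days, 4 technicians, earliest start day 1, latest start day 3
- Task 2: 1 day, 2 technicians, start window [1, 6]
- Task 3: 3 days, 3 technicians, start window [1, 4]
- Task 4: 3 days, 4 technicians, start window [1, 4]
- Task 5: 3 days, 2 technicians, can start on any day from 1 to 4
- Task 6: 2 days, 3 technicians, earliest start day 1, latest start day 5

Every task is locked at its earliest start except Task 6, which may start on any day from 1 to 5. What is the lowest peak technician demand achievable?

Task 6@1: d1:18  d2:16  d3:13  d4:4  d5:0  d6:0 → peak 18
Task 6@2: d1:15  d2:16  d3:16  d4:4  d5:0  d6:0 → peak 16
Task 6@3: d1:15  d2:13  d3:16  d4:7  d5:0  d6:0 → peak 16
Task 6@4: d1:15  d2:13  d3:13  d4:7  d5:3  d6:0 → peak 15
Task 6@5: d1:15  d2:13  d3:13  d4:4  d5:3  d6:3 → peak 15
Best is Task 6@4, peak 15.

15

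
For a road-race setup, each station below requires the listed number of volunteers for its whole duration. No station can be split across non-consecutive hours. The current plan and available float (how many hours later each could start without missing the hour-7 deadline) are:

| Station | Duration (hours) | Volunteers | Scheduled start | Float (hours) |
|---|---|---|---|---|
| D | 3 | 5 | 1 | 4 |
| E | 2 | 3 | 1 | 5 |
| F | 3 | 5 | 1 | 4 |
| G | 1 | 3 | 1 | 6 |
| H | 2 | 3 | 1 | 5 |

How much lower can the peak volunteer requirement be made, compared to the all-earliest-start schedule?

Early-start peak: h1:19  h2:16  h3:10  h4:0  h5:0  h6:0  h7:0 ⇒ 19.
Leveled (D@1, E@1, F@4, G@3, H@4): h1:8  h2:8  h3:8  h4:8  h5:8  h6:5  h7:0 ⇒ 8.
Reduction 19 − 8 = 11.

11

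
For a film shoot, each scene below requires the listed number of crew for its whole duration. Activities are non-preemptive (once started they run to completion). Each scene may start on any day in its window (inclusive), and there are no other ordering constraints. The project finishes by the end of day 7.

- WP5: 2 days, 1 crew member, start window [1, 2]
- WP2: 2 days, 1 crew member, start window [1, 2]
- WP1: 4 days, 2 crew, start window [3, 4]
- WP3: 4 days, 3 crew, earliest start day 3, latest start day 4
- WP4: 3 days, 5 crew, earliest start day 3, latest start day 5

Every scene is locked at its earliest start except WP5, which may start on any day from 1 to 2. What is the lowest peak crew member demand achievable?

WP5@1: d1:2  d2:2  d3:10  d4:10  d5:10  d6:5  d7:0 → peak 10
WP5@2: d1:1  d2:2  d3:11  d4:10  d5:10  d6:5  d7:0 → peak 11
Best is WP5@1, peak 10.

10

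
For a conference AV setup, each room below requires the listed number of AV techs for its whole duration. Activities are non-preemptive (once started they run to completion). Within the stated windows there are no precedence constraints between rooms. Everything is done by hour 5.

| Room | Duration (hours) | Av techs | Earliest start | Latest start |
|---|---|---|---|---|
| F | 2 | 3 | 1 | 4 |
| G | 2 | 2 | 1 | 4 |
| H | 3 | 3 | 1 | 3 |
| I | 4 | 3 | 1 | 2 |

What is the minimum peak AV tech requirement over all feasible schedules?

8

Early-start (F@1, G@1, H@1, I@1) gives peak 11: h1:11  h2:11  h3:6  h4:3  h5:0.
Shift H→3.
Schedule F@1, G@1, H@3, I@1: h1:8  h2:8  h3:6  h4:6  h5:3 — peak 8.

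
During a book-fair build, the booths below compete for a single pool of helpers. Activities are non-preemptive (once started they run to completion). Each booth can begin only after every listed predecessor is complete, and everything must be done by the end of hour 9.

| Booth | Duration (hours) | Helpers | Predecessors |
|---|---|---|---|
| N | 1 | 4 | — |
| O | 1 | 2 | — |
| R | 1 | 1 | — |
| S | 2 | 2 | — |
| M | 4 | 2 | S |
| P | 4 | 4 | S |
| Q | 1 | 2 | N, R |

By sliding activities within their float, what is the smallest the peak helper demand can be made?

Early-start (N@1, O@1, R@1, S@1, M@3, P@3, Q@2) gives peak 9: h1:9  h2:4  h3:6  h4:6  h5:6  h6:6  h7:0  h8:0  h9:0.
Shift R→2, S→2, M→4, P→4, Q→3.
Schedule N@1, O@1, R@2, S@2, M@4, P@4, Q@3: h1:6  h2:3  h3:4  h4:6  h5:6  h6:6  h7:6  h8:0  h9:0 — peak 6.

6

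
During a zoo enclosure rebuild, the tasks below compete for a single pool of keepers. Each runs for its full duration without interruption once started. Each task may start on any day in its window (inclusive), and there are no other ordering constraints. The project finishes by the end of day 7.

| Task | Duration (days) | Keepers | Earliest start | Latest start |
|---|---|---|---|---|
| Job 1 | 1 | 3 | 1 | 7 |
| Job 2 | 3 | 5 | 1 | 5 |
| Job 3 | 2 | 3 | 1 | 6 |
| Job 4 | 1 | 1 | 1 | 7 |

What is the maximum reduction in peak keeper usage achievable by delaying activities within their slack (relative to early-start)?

Early-start peak: d1:12  d2:8  d3:5  d4:0  d5:0  d6:0  d7:0 ⇒ 12.
Leveled (Job 1@1, Job 2@2, Job 3@5, Job 4@1): d1:4  d2:5  d3:5  d4:5  d5:3  d6:3  d7:0 ⇒ 5.
Reduction 12 − 5 = 7.

7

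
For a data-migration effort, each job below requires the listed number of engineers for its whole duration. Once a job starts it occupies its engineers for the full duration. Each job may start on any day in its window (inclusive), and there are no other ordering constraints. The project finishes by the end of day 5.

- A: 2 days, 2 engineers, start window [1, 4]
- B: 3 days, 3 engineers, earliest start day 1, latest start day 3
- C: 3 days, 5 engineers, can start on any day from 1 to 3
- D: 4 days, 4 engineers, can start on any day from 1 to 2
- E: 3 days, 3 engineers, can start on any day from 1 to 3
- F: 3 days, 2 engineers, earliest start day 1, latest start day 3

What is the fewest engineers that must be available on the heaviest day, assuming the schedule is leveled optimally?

17

Early-start (A@1, B@1, C@1, D@1, E@1, F@1) gives peak 19: d1:19  d2:19  d3:17  d4:4  d5:0.
Shift F→3.
Schedule A@1, B@1, C@1, D@1, E@1, F@3: d1:17  d2:17  d3:17  d4:6  d5:2 — peak 17.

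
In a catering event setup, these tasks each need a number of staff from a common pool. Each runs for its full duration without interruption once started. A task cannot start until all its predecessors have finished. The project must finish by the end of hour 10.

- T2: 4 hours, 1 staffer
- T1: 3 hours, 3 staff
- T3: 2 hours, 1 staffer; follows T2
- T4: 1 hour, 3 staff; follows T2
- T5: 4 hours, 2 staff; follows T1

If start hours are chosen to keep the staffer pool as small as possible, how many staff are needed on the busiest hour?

3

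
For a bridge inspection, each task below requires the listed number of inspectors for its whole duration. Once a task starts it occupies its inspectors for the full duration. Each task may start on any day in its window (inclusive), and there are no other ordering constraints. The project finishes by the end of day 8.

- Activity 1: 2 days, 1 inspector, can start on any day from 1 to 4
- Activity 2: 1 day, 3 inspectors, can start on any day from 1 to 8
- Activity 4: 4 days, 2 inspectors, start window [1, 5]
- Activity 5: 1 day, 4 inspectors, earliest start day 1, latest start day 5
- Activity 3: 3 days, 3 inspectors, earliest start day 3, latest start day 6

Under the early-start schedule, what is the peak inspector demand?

10

Early-start schedule: Activity 1@1, Activity 2@1, Activity 4@1, Activity 5@1, Activity 3@3.
Load per day: day 1: 10, day 2: 3, day 3: 5, day 4: 5, day 5: 3, day 6: 0, day 7: 0, day 8: 0.
Peak is 10.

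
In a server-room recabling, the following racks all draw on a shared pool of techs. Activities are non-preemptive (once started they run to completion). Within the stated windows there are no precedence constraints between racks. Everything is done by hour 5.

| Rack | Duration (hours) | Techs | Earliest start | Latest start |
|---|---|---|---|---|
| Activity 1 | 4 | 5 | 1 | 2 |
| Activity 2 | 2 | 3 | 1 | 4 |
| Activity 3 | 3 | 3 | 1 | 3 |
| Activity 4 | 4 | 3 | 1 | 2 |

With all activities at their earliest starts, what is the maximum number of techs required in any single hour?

14

Early-start schedule: Activity 1@1, Activity 2@1, Activity 3@1, Activity 4@1.
Load per hour: hour 1: 14, hour 2: 14, hour 3: 11, hour 4: 8, hour 5: 0.
Peak is 14.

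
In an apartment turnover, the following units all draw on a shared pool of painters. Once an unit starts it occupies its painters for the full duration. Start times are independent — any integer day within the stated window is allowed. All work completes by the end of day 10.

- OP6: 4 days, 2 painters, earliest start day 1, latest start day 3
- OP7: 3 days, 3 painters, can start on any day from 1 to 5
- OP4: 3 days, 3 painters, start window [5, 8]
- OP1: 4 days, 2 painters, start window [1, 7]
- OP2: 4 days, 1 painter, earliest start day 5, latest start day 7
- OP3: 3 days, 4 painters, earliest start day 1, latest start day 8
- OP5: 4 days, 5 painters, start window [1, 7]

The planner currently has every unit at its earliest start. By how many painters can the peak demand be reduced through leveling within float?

Early-start peak: d1:16  d2:16  d3:16  d4:9  d5:4  d6:4  d7:4  d8:1  d9:0  d10:0 ⇒ 16.
Leveled (OP6@1, OP7@1, OP4@5, OP1@1, OP2@5, OP3@4, OP5@7): d1:7  d2:7  d3:7  d4:8  d5:8  d6:8  d7:9  d8:6  d9:5  d10:5 ⇒ 9.
Reduction 16 − 9 = 7.

7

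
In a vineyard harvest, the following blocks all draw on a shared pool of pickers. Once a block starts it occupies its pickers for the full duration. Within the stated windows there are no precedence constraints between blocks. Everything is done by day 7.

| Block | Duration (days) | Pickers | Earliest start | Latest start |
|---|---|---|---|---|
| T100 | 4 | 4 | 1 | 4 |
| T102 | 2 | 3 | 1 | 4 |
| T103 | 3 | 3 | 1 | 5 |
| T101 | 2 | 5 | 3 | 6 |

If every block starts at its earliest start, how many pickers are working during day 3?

At early start, day 3 has: T100, T103, T101.
Demand: 4 + 3 + 5 = 12.

12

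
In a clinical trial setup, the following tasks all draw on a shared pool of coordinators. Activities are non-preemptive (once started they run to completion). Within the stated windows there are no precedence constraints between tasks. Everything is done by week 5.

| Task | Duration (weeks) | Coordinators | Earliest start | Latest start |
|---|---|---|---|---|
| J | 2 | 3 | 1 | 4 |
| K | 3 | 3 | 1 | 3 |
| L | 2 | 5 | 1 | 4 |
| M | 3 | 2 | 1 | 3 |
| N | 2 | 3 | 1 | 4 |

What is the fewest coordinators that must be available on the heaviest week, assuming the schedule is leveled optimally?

Early-start (J@1, K@1, L@1, M@1, N@1) gives peak 16: w1:16  w2:16  w3:5  w4:0  w5:0.
Shift L→4, N→3.
Schedule J@1, K@1, L@4, M@1, N@3: w1:8  w2:8  w3:8  w4:8  w5:5 — peak 8.
Total coordinator-weeks = 37 over 5 weeks ⇒ peak ≥ ⌈37/5⌉ = 8, so 8 is optimal.

8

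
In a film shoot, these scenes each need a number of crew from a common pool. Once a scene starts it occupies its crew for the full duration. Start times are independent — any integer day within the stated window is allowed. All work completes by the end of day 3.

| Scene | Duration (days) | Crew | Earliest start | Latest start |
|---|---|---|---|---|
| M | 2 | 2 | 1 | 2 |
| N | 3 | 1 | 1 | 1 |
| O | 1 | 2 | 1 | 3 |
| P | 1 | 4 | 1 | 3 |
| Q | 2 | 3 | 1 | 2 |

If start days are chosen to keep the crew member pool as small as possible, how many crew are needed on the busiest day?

7

Early-start (M@1, N@1, O@1, P@1, Q@1) gives peak 12: d1:12  d2:6  d3:1.
Shift O→3, Q→2.
Schedule M@1, N@1, O@3, P@1, Q@2: d1:7  d2:6  d3:6 — peak 7.
Total crew member-days = 19 over 3 days ⇒ peak ≥ ⌈19/3⌉ = 7, so 7 is optimal.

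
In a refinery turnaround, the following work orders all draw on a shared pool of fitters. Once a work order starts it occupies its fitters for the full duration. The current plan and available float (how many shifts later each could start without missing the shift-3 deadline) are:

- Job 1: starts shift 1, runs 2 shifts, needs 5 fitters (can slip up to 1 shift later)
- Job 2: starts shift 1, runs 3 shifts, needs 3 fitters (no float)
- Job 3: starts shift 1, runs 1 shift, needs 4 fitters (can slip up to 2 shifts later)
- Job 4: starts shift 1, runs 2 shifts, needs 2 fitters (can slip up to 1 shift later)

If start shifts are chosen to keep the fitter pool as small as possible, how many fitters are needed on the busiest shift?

10

Early-start (Job 1@1, Job 2@1, Job 3@1, Job 4@1) gives peak 14: s1:14  s2:10  s3:3.
Shift Job 3→3.
Schedule Job 1@1, Job 2@1, Job 3@3, Job 4@1: s1:10  s2:10  s3:7 — peak 10.
No arrangement of the 12 feasible schedules does better.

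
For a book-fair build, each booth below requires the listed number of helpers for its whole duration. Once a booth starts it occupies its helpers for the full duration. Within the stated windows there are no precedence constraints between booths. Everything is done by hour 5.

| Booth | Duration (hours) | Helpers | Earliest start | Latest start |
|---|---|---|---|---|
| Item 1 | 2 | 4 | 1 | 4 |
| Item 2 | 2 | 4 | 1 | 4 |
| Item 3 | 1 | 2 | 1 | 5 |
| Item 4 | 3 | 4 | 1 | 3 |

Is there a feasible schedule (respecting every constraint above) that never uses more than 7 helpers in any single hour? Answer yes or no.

no

The minimum achievable peak is 8; 7 < 8, so no feasible schedule stays within the cap.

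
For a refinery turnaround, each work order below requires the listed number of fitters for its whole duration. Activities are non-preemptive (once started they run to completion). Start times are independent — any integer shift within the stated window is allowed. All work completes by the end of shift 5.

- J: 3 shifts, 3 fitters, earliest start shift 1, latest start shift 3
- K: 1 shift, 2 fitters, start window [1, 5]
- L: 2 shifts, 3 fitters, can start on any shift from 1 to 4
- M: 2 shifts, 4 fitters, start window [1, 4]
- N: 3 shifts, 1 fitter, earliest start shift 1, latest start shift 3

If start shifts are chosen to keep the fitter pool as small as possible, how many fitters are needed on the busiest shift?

6

Early-start (J@1, K@1, L@1, M@1, N@1) gives peak 13: s1:13  s2:11  s3:4  s4:0  s5:0.
Shift K→3, M→4, N→3.
Schedule J@1, K@3, L@1, M@4, N@3: s1:6  s2:6  s3:6  s4:5  s5:5 — peak 6.
Total fitter-shifts = 28 over 5 shifts ⇒ peak ≥ ⌈28/5⌉ = 6, so 6 is optimal.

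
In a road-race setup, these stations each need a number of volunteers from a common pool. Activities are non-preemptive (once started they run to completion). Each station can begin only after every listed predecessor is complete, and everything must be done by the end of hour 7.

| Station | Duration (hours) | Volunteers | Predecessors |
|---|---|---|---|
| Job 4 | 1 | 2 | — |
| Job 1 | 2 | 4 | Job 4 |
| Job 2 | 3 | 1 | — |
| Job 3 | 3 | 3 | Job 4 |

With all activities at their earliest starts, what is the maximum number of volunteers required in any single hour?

8

Early-start schedule: Job 4@1, Job 1@2, Job 2@1, Job 3@2.
Load per hour: hour 1: 3, hour 2: 8, hour 3: 8, hour 4: 3, hour 5: 0, hour 6: 0, hour 7: 0.
Peak is 8.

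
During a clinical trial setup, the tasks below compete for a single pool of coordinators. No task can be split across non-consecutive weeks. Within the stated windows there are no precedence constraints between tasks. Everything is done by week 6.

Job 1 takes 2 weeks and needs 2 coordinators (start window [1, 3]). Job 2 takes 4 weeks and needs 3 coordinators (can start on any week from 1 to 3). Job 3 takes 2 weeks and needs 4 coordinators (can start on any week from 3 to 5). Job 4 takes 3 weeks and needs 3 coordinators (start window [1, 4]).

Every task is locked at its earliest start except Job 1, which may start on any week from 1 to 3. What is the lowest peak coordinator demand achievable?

Job 1@1: w1:8  w2:8  w3:10  w4:7  w5:0  w6:0 → peak 10
Job 1@2: w1:6  w2:8  w3:12  w4:7  w5:0  w6:0 → peak 12
Job 1@3: w1:6  w2:6  w3:12  w4:9  w5:0  w6:0 → peak 12
Best is Job 1@1, peak 10.

10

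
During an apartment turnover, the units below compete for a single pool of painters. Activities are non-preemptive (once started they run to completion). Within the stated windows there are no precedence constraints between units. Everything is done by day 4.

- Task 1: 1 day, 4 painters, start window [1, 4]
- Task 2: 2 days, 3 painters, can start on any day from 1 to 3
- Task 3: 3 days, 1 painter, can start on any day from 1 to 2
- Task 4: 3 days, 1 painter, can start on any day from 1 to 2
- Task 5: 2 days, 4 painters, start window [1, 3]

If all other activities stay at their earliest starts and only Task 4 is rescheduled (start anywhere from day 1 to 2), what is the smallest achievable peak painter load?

12

Task 4@1: d1:13  d2:9  d3:2  d4:0 → peak 13
Task 4@2: d1:12  d2:9  d3:2  d4:1 → peak 12
Best is Task 4@2, peak 12.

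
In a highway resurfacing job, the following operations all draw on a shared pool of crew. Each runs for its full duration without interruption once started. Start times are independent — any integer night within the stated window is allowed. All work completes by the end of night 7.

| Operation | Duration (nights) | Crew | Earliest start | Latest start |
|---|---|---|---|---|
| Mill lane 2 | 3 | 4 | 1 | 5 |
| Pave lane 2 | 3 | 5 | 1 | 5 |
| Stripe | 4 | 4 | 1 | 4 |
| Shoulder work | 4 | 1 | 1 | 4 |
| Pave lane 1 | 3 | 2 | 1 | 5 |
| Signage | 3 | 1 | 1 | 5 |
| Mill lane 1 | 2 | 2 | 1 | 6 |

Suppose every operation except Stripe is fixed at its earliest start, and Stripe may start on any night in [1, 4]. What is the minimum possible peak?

Stripe@1: n1:19  n2:19  n3:17  n4:5  n5:0  n6:0  n7:0 → peak 19
Stripe@2: n1:15  n2:19  n3:17  n4:5  n5:4  n6:0  n7:0 → peak 19
Stripe@3: n1:15  n2:15  n3:17  n4:5  n5:4  n6:4  n7:0 → peak 17
Stripe@4: n1:15  n2:15  n3:13  n4:5  n5:4  n6:4  n7:4 → peak 15
Best is Stripe@4, peak 15.

15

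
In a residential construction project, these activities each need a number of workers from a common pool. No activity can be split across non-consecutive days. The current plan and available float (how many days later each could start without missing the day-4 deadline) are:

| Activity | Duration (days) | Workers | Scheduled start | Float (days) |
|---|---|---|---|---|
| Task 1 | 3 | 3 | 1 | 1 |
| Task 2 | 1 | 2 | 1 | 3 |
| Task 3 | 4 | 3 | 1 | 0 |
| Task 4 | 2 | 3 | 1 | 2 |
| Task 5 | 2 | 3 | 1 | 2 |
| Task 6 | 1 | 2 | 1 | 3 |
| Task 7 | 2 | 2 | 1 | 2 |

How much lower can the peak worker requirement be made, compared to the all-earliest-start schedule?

7

Early-start peak: d1:18  d2:14  d3:6  d4:3 ⇒ 18.
Leveled (Task 1@1, Task 2@1, Task 3@1, Task 4@1, Task 5@3, Task 6@2, Task 7@3): d1:11  d2:11  d3:11  d4:8 ⇒ 11.
Reduction 18 − 11 = 7.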